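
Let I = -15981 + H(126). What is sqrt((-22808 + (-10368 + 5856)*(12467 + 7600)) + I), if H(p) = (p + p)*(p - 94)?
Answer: I*sqrt(90573029) ≈ 9517.0*I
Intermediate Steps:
H(p) = 2*p*(-94 + p) (H(p) = (2*p)*(-94 + p) = 2*p*(-94 + p))
I = -7917 (I = -15981 + 2*126*(-94 + 126) = -15981 + 2*126*32 = -15981 + 8064 = -7917)
sqrt((-22808 + (-10368 + 5856)*(12467 + 7600)) + I) = sqrt((-22808 + (-10368 + 5856)*(12467 + 7600)) - 7917) = sqrt((-22808 - 4512*20067) - 7917) = sqrt((-22808 - 90542304) - 7917) = sqrt(-90565112 - 7917) = sqrt(-90573029) = I*sqrt(90573029)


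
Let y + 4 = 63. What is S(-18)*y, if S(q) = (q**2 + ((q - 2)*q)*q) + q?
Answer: -364266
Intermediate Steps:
S(q) = q + q**2 + q**2*(-2 + q) (S(q) = (q**2 + ((-2 + q)*q)*q) + q = (q**2 + (q*(-2 + q))*q) + q = (q**2 + q**2*(-2 + q)) + q = q + q**2 + q**2*(-2 + q))
y = 59 (y = -4 + 63 = 59)
S(-18)*y = -18*(1 + (-18)**2 - 1*(-18))*59 = -18*(1 + 324 + 18)*59 = -18*343*59 = -6174*59 = -364266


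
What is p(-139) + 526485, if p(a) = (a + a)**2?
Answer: 603769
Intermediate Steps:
p(a) = 4*a**2 (p(a) = (2*a)**2 = 4*a**2)
p(-139) + 526485 = 4*(-139)**2 + 526485 = 4*19321 + 526485 = 77284 + 526485 = 603769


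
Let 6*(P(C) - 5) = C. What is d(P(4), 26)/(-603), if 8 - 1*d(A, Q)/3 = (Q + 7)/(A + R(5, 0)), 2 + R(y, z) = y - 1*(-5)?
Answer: -229/8241 ≈ -0.027788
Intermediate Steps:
P(C) = 5 + C/6
R(y, z) = 3 + y (R(y, z) = -2 + (y - 1*(-5)) = -2 + (y + 5) = -2 + (5 + y) = 3 + y)
d(A, Q) = 24 - 3*(7 + Q)/(8 + A) (d(A, Q) = 24 - 3*(Q + 7)/(A + (3 + 5)) = 24 - 3*(7 + Q)/(A + 8) = 24 - 3*(7 + Q)/(8 + A))
d(P(4), 26)/(-603) = (3*(57 - 1*26 + 8*(5 + (⅙)*4))/(8 + (5 + (⅙)*4)))/(-603) = (3*(57 - 26 + 8*(5 + ⅔))/(8 + (5 + ⅔)))*(-1/603) = (3*(57 - 26 + 8*(17/3))/(8 + 17/3))*(-1/603) = (3*(57 - 26 + 136/3)/(41/3))*(-1/603) = (3*(3/41)*(229/3))*(-1/603) = (687/41)*(-1/603) = -229/8241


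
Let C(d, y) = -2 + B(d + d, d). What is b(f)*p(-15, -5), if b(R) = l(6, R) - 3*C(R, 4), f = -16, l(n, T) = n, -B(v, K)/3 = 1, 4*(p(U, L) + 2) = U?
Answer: -483/4 ≈ -120.75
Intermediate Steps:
p(U, L) = -2 + U/4
B(v, K) = -3 (B(v, K) = -3*1 = -3)
C(d, y) = -5 (C(d, y) = -2 - 3 = -5)
b(R) = 21 (b(R) = 6 - 3*(-5) = 6 + 15 = 21)
b(f)*p(-15, -5) = 21*(-2 + (¼)*(-15)) = 21*(-2 - 15/4) = 21*(-23/4) = -483/4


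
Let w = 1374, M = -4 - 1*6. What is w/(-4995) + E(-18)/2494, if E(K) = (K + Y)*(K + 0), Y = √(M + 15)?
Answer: -301396/2076255 - 9*√5/1247 ≈ -0.16130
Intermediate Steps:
M = -10 (M = -4 - 6 = -10)
Y = √5 (Y = √(-10 + 15) = √5 ≈ 2.2361)
E(K) = K*(K + √5) (E(K) = (K + √5)*(K + 0) = (K + √5)*K = K*(K + √5))
w/(-4995) + E(-18)/2494 = 1374/(-4995) - 18*(-18 + √5)/2494 = 1374*(-1/4995) + (324 - 18*√5)*(1/2494) = -458/1665 + (162/1247 - 9*√5/1247) = -301396/2076255 - 9*√5/1247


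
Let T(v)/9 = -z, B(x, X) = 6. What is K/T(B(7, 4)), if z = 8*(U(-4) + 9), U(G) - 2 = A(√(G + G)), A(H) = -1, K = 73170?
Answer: -813/8 ≈ -101.63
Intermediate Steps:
U(G) = 1 (U(G) = 2 - 1 = 1)
z = 80 (z = 8*(1 + 9) = 8*10 = 80)
T(v) = -720 (T(v) = 9*(-1*80) = 9*(-80) = -720)
K/T(B(7, 4)) = 73170/(-720) = 73170*(-1/720) = -813/8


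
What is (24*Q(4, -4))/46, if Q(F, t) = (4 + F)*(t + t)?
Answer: -768/23 ≈ -33.391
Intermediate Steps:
Q(F, t) = 2*t*(4 + F) (Q(F, t) = (4 + F)*(2*t) = 2*t*(4 + F))
(24*Q(4, -4))/46 = (24*(2*(-4)*(4 + 4)))/46 = (24*(2*(-4)*8))*(1/46) = (24*(-64))*(1/46) = -1536*1/46 = -768/23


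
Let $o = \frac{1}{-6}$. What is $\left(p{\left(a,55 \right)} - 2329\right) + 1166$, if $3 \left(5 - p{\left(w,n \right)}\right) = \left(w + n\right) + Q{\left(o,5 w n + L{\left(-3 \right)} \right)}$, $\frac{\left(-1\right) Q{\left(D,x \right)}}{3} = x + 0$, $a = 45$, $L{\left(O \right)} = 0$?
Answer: $\frac{33551}{3} \approx 11184.0$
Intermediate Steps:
$o = - \frac{1}{6} \approx -0.16667$
$Q{\left(D,x \right)} = - 3 x$ ($Q{\left(D,x \right)} = - 3 \left(x + 0\right) = - 3 x$)
$p{\left(w,n \right)} = 5 - \frac{n}{3} - \frac{w}{3} + 5 n w$ ($p{\left(w,n \right)} = 5 - \frac{\left(w + n\right) - 3 \left(5 w n + 0\right)}{3} = 5 - \frac{\left(n + w\right) - 3 \left(5 n w + 0\right)}{3} = 5 - \frac{\left(n + w\right) - 3 \cdot 5 n w}{3} = 5 - \frac{\left(n + w\right) - 15 n w}{3} = 5 - \frac{n + w - 15 n w}{3} = 5 - \left(\frac{n}{3} + \frac{w}{3} - 5 n w\right) = 5 - \frac{n}{3} - \frac{w}{3} + 5 n w$)
$\left(p{\left(a,55 \right)} - 2329\right) + 1166 = \left(\left(5 - \frac{55}{3} - 15 + 5 \cdot 55 \cdot 45\right) - 2329\right) + 1166 = \left(\left(5 - \frac{55}{3} - 15 + 12375\right) - 2329\right) + 1166 = \left(\frac{37040}{3} - 2329\right) + 1166 = \frac{30053}{3} + 1166 = \frac{33551}{3}$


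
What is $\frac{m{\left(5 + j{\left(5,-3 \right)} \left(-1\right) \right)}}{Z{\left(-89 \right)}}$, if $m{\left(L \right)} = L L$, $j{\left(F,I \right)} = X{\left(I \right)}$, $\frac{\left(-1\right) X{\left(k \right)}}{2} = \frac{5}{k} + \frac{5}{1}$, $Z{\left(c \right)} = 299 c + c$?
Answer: $- \frac{49}{9612} \approx -0.0050978$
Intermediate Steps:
$Z{\left(c \right)} = 300 c$
$X{\left(k \right)} = -10 - \frac{10}{k}$ ($X{\left(k \right)} = - 2 \left(\frac{5}{k} + \frac{5}{1}\right) = - 2 \left(\frac{5}{k} + 5 \cdot 1\right) = - 2 \left(\frac{5}{k} + 5\right) = - 2 \left(5 + \frac{5}{k}\right) = -10 - \frac{10}{k}$)
$j{\left(F,I \right)} = -10 - \frac{10}{I}$
$m{\left(L \right)} = L^{2}$
$\frac{m{\left(5 + j{\left(5,-3 \right)} \left(-1\right) \right)}}{Z{\left(-89 \right)}} = \frac{\left(5 + \left(-10 - \frac{10}{-3}\right) \left(-1\right)\right)^{2}}{300 \left(-89\right)} = \frac{\left(5 + \left(-10 - - \frac{10}{3}\right) \left(-1\right)\right)^{2}}{-26700} = \left(5 + \left(-10 + \frac{10}{3}\right) \left(-1\right)\right)^{2} \left(- \frac{1}{26700}\right) = \left(5 - - \frac{20}{3}\right)^{2} \left(- \frac{1}{26700}\right) = \left(5 + \frac{20}{3}\right)^{2} \left(- \frac{1}{26700}\right) = \left(\frac{35}{3}\right)^{2} \left(- \frac{1}{26700}\right) = \frac{1225}{9} \left(- \frac{1}{26700}\right) = - \frac{49}{9612}$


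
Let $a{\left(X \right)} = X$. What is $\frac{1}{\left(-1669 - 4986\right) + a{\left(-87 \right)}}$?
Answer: $- \frac{1}{6742} \approx -0.00014832$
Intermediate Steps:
$\frac{1}{\left(-1669 - 4986\right) + a{\left(-87 \right)}} = \frac{1}{\left(-1669 - 4986\right) - 87} = \frac{1}{-6655 - 87} = \frac{1}{-6742} = - \frac{1}{6742}$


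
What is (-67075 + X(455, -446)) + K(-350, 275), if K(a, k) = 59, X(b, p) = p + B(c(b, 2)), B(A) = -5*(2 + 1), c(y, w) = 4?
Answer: -67477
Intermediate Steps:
B(A) = -15 (B(A) = -5*3 = -15)
X(b, p) = -15 + p (X(b, p) = p - 15 = -15 + p)
(-67075 + X(455, -446)) + K(-350, 275) = (-67075 + (-15 - 446)) + 59 = (-67075 - 461) + 59 = -67536 + 59 = -67477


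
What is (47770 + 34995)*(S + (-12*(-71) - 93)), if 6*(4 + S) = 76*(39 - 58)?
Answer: 127706395/3 ≈ 4.2569e+7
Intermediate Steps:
S = -734/3 (S = -4 + (76*(39 - 58))/6 = -4 + (76*(-19))/6 = -4 + (⅙)*(-1444) = -4 - 722/3 = -734/3 ≈ -244.67)
(47770 + 34995)*(S + (-12*(-71) - 93)) = (47770 + 34995)*(-734/3 + (-12*(-71) - 93)) = 82765*(-734/3 + (852 - 93)) = 82765*(-734/3 + 759) = 82765*(1543/3) = 127706395/3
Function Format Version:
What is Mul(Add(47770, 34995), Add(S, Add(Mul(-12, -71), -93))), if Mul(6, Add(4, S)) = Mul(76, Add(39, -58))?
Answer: Rational(127706395, 3) ≈ 4.2569e+7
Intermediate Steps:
S = Rational(-734, 3) (S = Add(-4, Mul(Rational(1, 6), Mul(76, Add(39, -58)))) = Add(-4, Mul(Rational(1, 6), Mul(76, -19))) = Add(-4, Mul(Rational(1, 6), -1444)) = Add(-4, Rational(-722, 3)) = Rational(-734, 3) ≈ -244.67)
Mul(Add(47770, 34995), Add(S, Add(Mul(-12, -71), -93))) = Mul(Add(47770, 34995), Add(Rational(-734, 3), Add(Mul(-12, -71), -93))) = Mul(82765, Add(Rational(-734, 3), Add(852, -93))) = Mul(82765, Add(Rational(-734, 3), 759)) = Mul(82765, Rational(1543, 3)) = Rational(127706395, 3)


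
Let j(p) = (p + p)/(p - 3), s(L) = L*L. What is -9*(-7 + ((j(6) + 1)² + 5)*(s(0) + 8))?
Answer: -2097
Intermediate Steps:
s(L) = L²
j(p) = 2*p/(-3 + p) (j(p) = (2*p)/(-3 + p) = 2*p/(-3 + p))
-9*(-7 + ((j(6) + 1)² + 5)*(s(0) + 8)) = -9*(-7 + ((2*6/(-3 + 6) + 1)² + 5)*(0² + 8)) = -9*(-7 + ((2*6/3 + 1)² + 5)*(0 + 8)) = -9*(-7 + ((2*6*(⅓) + 1)² + 5)*8) = -9*(-7 + ((4 + 1)² + 5)*8) = -9*(-7 + (5² + 5)*8) = -9*(-7 + (25 + 5)*8) = -9*(-7 + 30*8) = -9*(-7 + 240) = -9*233 = -2097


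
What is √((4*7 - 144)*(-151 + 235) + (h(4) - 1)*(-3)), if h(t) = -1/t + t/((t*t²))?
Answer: I*√155847/4 ≈ 98.694*I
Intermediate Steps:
h(t) = t⁻² - 1/t (h(t) = -1/t + t/(t³) = -1/t + t/t³ = -1/t + t⁻² = t⁻² - 1/t)
√((4*7 - 144)*(-151 + 235) + (h(4) - 1)*(-3)) = √((4*7 - 144)*(-151 + 235) + ((1 - 1*4)/4² - 1)*(-3)) = √((28 - 144)*84 + ((1 - 4)/16 - 1)*(-3)) = √(-116*84 + ((1/16)*(-3) - 1)*(-3)) = √(-9744 + (-3/16 - 1)*(-3)) = √(-9744 - 19/16*(-3)) = √(-9744 + 57/16) = √(-155847/16) = I*√155847/4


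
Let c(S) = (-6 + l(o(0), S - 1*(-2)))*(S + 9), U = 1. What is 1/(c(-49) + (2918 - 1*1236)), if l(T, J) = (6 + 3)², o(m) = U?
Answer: -1/1318 ≈ -0.00075873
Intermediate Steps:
o(m) = 1
l(T, J) = 81 (l(T, J) = 9² = 81)
c(S) = 675 + 75*S (c(S) = (-6 + 81)*(S + 9) = 75*(9 + S) = 675 + 75*S)
1/(c(-49) + (2918 - 1*1236)) = 1/((675 + 75*(-49)) + (2918 - 1*1236)) = 1/((675 - 3675) + (2918 - 1236)) = 1/(-3000 + 1682) = 1/(-1318) = -1/1318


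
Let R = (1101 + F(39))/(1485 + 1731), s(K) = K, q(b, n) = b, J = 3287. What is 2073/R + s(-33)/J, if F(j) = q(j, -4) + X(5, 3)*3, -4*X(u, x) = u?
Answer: 9739390631/1659935 ≈ 5867.3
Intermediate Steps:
X(u, x) = -u/4
F(j) = -15/4 + j (F(j) = j - ¼*5*3 = j - 5/4*3 = j - 15/4 = -15/4 + j)
R = 1515/4288 (R = (1101 + (-15/4 + 39))/(1485 + 1731) = (1101 + 141/4)/3216 = (4545/4)*(1/3216) = 1515/4288 ≈ 0.35331)
2073/R + s(-33)/J = 2073/(1515/4288) - 33/3287 = 2073*(4288/1515) - 33*1/3287 = 2963008/505 - 33/3287 = 9739390631/1659935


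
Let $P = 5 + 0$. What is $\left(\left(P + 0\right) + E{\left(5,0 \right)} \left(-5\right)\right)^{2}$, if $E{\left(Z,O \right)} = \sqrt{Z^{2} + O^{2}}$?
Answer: $400$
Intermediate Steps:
$E{\left(Z,O \right)} = \sqrt{O^{2} + Z^{2}}$
$P = 5$
$\left(\left(P + 0\right) + E{\left(5,0 \right)} \left(-5\right)\right)^{2} = \left(\left(5 + 0\right) + \sqrt{0^{2} + 5^{2}} \left(-5\right)\right)^{2} = \left(5 + \sqrt{0 + 25} \left(-5\right)\right)^{2} = \left(5 + \sqrt{25} \left(-5\right)\right)^{2} = \left(5 + 5 \left(-5\right)\right)^{2} = \left(5 - 25\right)^{2} = \left(-20\right)^{2} = 400$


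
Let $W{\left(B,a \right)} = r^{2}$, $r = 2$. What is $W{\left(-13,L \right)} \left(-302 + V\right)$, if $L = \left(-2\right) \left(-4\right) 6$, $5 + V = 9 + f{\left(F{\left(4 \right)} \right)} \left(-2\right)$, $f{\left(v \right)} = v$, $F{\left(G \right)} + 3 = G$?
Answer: $-1200$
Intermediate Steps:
$F{\left(G \right)} = -3 + G$
$V = 2$ ($V = -5 + \left(9 + \left(-3 + 4\right) \left(-2\right)\right) = -5 + \left(9 + 1 \left(-2\right)\right) = -5 + \left(9 - 2\right) = -5 + 7 = 2$)
$L = 48$ ($L = 8 \cdot 6 = 48$)
$W{\left(B,a \right)} = 4$ ($W{\left(B,a \right)} = 2^{2} = 4$)
$W{\left(-13,L \right)} \left(-302 + V\right) = 4 \left(-302 + 2\right) = 4 \left(-300\right) = -1200$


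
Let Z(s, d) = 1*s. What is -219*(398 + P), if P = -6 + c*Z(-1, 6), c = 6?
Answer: -84534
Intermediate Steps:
Z(s, d) = s
P = -12 (P = -6 + 6*(-1) = -6 - 6 = -12)
-219*(398 + P) = -219*(398 - 12) = -219*386 = -84534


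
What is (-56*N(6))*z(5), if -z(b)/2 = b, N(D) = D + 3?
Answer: 5040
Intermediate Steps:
N(D) = 3 + D
z(b) = -2*b
(-56*N(6))*z(5) = (-56*(3 + 6))*(-2*5) = -56*9*(-10) = -504*(-10) = 5040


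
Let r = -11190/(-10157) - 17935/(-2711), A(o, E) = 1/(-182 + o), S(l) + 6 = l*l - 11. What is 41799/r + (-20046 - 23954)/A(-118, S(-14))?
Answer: 2806175843672973/212501885 ≈ 1.3205e+7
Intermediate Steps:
S(l) = -17 + l**2 (S(l) = -6 + (l*l - 11) = -6 + (l**2 - 11) = -6 + (-11 + l**2) = -17 + l**2)
r = 212501885/27535627 (r = -11190*(-1/10157) - 17935*(-1/2711) = 11190/10157 + 17935/2711 = 212501885/27535627 ≈ 7.7173)
41799/r + (-20046 - 23954)/A(-118, S(-14)) = 41799/(212501885/27535627) + (-20046 - 23954)/(1/(-182 - 118)) = 41799*(27535627/212501885) - 44000/(1/(-300)) = 1150961672973/212501885 - 44000/(-1/300) = 1150961672973/212501885 - 44000*(-300) = 1150961672973/212501885 + 13200000 = 2806175843672973/212501885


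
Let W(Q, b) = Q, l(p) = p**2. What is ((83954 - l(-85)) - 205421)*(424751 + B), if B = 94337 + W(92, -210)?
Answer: -66814312560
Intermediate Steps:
B = 94429 (B = 94337 + 92 = 94429)
((83954 - l(-85)) - 205421)*(424751 + B) = ((83954 - 1*(-85)**2) - 205421)*(424751 + 94429) = ((83954 - 1*7225) - 205421)*519180 = ((83954 - 7225) - 205421)*519180 = (76729 - 205421)*519180 = -128692*519180 = -66814312560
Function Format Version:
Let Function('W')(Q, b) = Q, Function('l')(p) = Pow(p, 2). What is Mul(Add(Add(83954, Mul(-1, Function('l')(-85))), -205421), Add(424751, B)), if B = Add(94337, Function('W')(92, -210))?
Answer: -66814312560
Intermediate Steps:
B = 94429 (B = Add(94337, 92) = 94429)
Mul(Add(Add(83954, Mul(-1, Function('l')(-85))), -205421), Add(424751, B)) = Mul(Add(Add(83954, Mul(-1, Pow(-85, 2))), -205421), Add(424751, 94429)) = Mul(Add(Add(83954, Mul(-1, 7225)), -205421), 519180) = Mul(Add(Add(83954, -7225), -205421), 519180) = Mul(Add(76729, -205421), 519180) = Mul(-128692, 519180) = -66814312560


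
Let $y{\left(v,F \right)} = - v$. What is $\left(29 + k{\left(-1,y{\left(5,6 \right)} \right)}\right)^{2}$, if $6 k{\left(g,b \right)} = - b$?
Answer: $\frac{32041}{36} \approx 890.03$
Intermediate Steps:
$k{\left(g,b \right)} = - \frac{b}{6}$ ($k{\left(g,b \right)} = \frac{\left(-1\right) b}{6} = - \frac{b}{6}$)
$\left(29 + k{\left(-1,y{\left(5,6 \right)} \right)}\right)^{2} = \left(29 - \frac{\left(-1\right) 5}{6}\right)^{2} = \left(29 - - \frac{5}{6}\right)^{2} = \left(29 + \frac{5}{6}\right)^{2} = \left(\frac{179}{6}\right)^{2} = \frac{32041}{36}$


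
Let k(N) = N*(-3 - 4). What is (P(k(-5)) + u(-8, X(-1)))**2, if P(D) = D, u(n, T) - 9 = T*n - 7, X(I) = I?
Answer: 2025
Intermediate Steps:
u(n, T) = 2 + T*n (u(n, T) = 9 + (T*n - 7) = 9 + (-7 + T*n) = 2 + T*n)
k(N) = -7*N (k(N) = N*(-7) = -7*N)
(P(k(-5)) + u(-8, X(-1)))**2 = (-7*(-5) + (2 - 1*(-8)))**2 = (35 + (2 + 8))**2 = (35 + 10)**2 = 45**2 = 2025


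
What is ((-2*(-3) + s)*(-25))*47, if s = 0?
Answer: -7050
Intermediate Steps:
((-2*(-3) + s)*(-25))*47 = ((-2*(-3) + 0)*(-25))*47 = ((6 + 0)*(-25))*47 = (6*(-25))*47 = -150*47 = -7050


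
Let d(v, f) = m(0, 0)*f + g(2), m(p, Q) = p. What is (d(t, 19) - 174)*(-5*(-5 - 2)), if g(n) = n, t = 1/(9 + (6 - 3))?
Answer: -6020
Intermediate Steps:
t = 1/12 (t = 1/(9 + 3) = 1/12 ≈ 0.083333)
d(v, f) = 2 (d(v, f) = 0*f + 2 = 0 + 2 = 2)
(d(t, 19) - 174)*(-5*(-5 - 2)) = (2 - 174)*(-5*(-5 - 2)) = -(-860)*(-7) = -172*35 = -6020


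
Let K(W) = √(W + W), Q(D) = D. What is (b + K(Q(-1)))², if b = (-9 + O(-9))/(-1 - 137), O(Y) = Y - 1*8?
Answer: -9353/4761 + 26*I*√2/69 ≈ -1.9645 + 0.53289*I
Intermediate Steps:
O(Y) = -8 + Y (O(Y) = Y - 8 = -8 + Y)
K(W) = √2*√W (K(W) = √(2*W) = √2*√W)
b = 13/69 (b = (-9 + (-8 - 9))/(-1 - 137) = (-9 - 17)/(-138) = -26*(-1/138) = 13/69 ≈ 0.18841)
(b + K(Q(-1)))² = (13/69 + √2*√(-1))² = (13/69 + √2*I)² = (13/69 + I*√2)²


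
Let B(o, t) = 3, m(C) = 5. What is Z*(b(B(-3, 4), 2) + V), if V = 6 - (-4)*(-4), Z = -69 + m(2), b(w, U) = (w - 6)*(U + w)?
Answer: 1600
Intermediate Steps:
b(w, U) = (-6 + w)*(U + w)
Z = -64 (Z = -69 + 5 = -64)
V = -10 (V = 6 - 1*16 = 6 - 16 = -10)
Z*(b(B(-3, 4), 2) + V) = -64*((3**2 - 6*2 - 6*3 + 2*3) - 10) = -64*((9 - 12 - 18 + 6) - 10) = -64*(-15 - 10) = -64*(-25) = 1600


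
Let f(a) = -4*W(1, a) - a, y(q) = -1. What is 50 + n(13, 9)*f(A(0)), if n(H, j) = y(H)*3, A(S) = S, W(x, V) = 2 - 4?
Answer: 26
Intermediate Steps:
W(x, V) = -2
n(H, j) = -3 (n(H, j) = -1*3 = -3)
f(a) = 8 - a (f(a) = -4*(-2) - a = 8 - a)
50 + n(13, 9)*f(A(0)) = 50 - 3*(8 - 1*0) = 50 - 3*(8 + 0) = 50 - 3*8 = 50 - 24 = 26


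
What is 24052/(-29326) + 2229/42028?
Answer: -472744901/616256564 ≈ -0.76712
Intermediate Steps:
24052/(-29326) + 2229/42028 = 24052*(-1/29326) + 2229*(1/42028) = -12026/14663 + 2229/42028 = -472744901/616256564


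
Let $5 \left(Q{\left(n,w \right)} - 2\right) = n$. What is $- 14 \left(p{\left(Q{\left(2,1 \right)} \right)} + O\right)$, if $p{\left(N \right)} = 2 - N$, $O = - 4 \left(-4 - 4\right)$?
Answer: $- \frac{2212}{5} \approx -442.4$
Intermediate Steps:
$Q{\left(n,w \right)} = 2 + \frac{n}{5}$
$O = 32$ ($O = \left(-4\right) \left(-8\right) = 32$)
$- 14 \left(p{\left(Q{\left(2,1 \right)} \right)} + O\right) = - 14 \left(\left(2 - \left(2 + \frac{1}{5} \cdot 2\right)\right) + 32\right) = - 14 \left(\left(2 - \left(2 + \frac{2}{5}\right)\right) + 32\right) = - 14 \left(\left(2 - \frac{12}{5}\right) + 32\right) = - 14 \left(- \frac{2}{5} + 32\right) = \left(-14\right) \frac{158}{5} = - \frac{2212}{5}$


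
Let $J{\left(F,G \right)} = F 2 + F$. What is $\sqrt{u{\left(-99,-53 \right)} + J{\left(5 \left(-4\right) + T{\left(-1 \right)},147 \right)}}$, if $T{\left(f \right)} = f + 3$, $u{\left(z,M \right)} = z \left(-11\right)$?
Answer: $3 \sqrt{115} \approx 32.171$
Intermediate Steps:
$u{\left(z,M \right)} = - 11 z$
$T{\left(f \right)} = 3 + f$
$J{\left(F,G \right)} = 3 F$ ($J{\left(F,G \right)} = 2 F + F = 3 F$)
$\sqrt{u{\left(-99,-53 \right)} + J{\left(5 \left(-4\right) + T{\left(-1 \right)},147 \right)}} = \sqrt{\left(-11\right) \left(-99\right) + 3 \left(5 \left(-4\right) + \left(3 - 1\right)\right)} = \sqrt{1089 + 3 \left(-20 + 2\right)} = \sqrt{1089 + 3 \left(-18\right)} = \sqrt{1089 - 54} = \sqrt{1035} = 3 \sqrt{115}$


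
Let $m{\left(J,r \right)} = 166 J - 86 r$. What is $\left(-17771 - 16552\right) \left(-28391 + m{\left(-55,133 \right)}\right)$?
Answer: $1680419757$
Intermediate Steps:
$m{\left(J,r \right)} = - 86 r + 166 J$
$\left(-17771 - 16552\right) \left(-28391 + m{\left(-55,133 \right)}\right) = \left(-17771 - 16552\right) \left(-28391 + \left(\left(-86\right) 133 + 166 \left(-55\right)\right)\right) = - 34323 \left(-28391 - 20568\right) = \left(-34323\right) \left(-48959\right) = 1680419757$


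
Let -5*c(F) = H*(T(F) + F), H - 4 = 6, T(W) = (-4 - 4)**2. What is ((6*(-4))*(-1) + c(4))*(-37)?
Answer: 4144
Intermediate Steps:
T(W) = 64 (T(W) = (-8)**2 = 64)
H = 10 (H = 4 + 6 = 10)
c(F) = -128 - 2*F (c(F) = -2*(64 + F) = -(640 + 10*F)/5 = -128 - 2*F)
((6*(-4))*(-1) + c(4))*(-37) = ((6*(-4))*(-1) + (-128 - 2*4))*(-37) = (-24*(-1) + (-128 - 8))*(-37) = (24 - 136)*(-37) = -112*(-37) = 4144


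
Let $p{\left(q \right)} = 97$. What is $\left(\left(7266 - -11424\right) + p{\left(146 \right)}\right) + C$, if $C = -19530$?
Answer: $-743$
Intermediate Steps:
$\left(\left(7266 - -11424\right) + p{\left(146 \right)}\right) + C = \left(\left(7266 - -11424\right) + 97\right) - 19530 = \left(\left(7266 + 11424\right) + 97\right) - 19530 = \left(18690 + 97\right) - 19530 = 18787 - 19530 = -743$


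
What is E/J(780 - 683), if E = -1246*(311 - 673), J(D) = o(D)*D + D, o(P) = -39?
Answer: -225526/1843 ≈ -122.37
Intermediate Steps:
J(D) = -38*D (J(D) = -39*D + D = -38*D)
E = 451052 (E = -1246*(-362) = 451052)
E/J(780 - 683) = 451052/((-38*(780 - 683))) = 451052/((-38*97)) = 451052/(-3686) = 451052*(-1/3686) = -225526/1843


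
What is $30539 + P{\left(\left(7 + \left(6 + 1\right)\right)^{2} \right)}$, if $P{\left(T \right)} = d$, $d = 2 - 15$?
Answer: $30526$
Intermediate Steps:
$d = -13$ ($d = 2 - 15 = -13$)
$P{\left(T \right)} = -13$
$30539 + P{\left(\left(7 + \left(6 + 1\right)\right)^{2} \right)} = 30539 - 13 = 30526$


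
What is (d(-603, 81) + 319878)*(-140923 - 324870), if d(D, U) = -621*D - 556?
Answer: -323160196505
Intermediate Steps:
d(D, U) = -556 - 621*D
(d(-603, 81) + 319878)*(-140923 - 324870) = ((-556 - 621*(-603)) + 319878)*(-140923 - 324870) = ((-556 + 374463) + 319878)*(-465793) = (373907 + 319878)*(-465793) = 693785*(-465793) = -323160196505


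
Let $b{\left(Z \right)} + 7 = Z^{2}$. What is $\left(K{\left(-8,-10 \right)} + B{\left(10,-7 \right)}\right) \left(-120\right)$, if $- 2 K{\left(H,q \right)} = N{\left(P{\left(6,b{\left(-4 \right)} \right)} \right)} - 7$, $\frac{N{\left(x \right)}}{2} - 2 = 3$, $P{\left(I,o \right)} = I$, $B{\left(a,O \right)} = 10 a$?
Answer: $-11820$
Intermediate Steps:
$b{\left(Z \right)} = -7 + Z^{2}$
$N{\left(x \right)} = 10$ ($N{\left(x \right)} = 4 + 2 \cdot 3 = 4 + 6 = 10$)
$K{\left(H,q \right)} = - \frac{3}{2}$ ($K{\left(H,q \right)} = - \frac{10 - 7}{2} = \left(- \frac{1}{2}\right) 3 = - \frac{3}{2}$)
$\left(K{\left(-8,-10 \right)} + B{\left(10,-7 \right)}\right) \left(-120\right) = \left(- \frac{3}{2} + 10 \cdot 10\right) \left(-120\right) = \left(- \frac{3}{2} + 100\right) \left(-120\right) = \frac{197}{2} \left(-120\right) = -11820$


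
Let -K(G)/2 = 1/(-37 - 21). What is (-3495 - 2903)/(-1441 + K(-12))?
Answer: 92771/20894 ≈ 4.4401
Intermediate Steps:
K(G) = 1/29 (K(G) = -2/(-37 - 21) = -2/(-58) = -2*(-1/58) = 1/29)
(-3495 - 2903)/(-1441 + K(-12)) = (-3495 - 2903)/(-1441 + 1/29) = -6398/(-41788/29) = -6398*(-29/41788) = 92771/20894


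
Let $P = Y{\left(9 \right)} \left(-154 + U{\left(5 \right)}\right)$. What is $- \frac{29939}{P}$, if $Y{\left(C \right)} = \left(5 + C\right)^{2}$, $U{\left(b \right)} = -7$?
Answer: $\frac{611}{644} \approx 0.94876$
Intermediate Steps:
$P = -31556$ ($P = \left(5 + 9\right)^{2} \left(-154 - 7\right) = 14^{2} \left(-161\right) = 196 \left(-161\right) = -31556$)
$- \frac{29939}{P} = - \frac{29939}{-31556} = \left(-29939\right) \left(- \frac{1}{31556}\right) = \frac{611}{644}$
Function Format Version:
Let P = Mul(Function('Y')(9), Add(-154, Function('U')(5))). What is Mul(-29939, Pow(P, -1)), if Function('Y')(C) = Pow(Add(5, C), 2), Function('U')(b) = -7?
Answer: Rational(611, 644) ≈ 0.94876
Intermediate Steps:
P = -31556 (P = Mul(Pow(Add(5, 9), 2), Add(-154, -7)) = Mul(Pow(14, 2), -161) = Mul(196, -161) = -31556)
Mul(-29939, Pow(P, -1)) = Mul(-29939, Pow(-31556, -1)) = Mul(-29939, Rational(-1, 31556)) = Rational(611, 644)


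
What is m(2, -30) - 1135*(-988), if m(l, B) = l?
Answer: 1121382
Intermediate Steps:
m(2, -30) - 1135*(-988) = 2 - 1135*(-988) = 2 + 1121380 = 1121382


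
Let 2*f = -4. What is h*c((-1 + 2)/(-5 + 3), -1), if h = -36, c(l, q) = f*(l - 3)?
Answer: -252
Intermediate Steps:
f = -2 (f = (½)*(-4) = -2)
c(l, q) = 6 - 2*l (c(l, q) = -2*(l - 3) = -2*(-3 + l) = 6 - 2*l)
h*c((-1 + 2)/(-5 + 3), -1) = -36*(6 - 2*(-1 + 2)/(-5 + 3)) = -36*(6 - 2/(-2)) = -36*(6 - 2*(-1)/2) = -36*(6 - 2*(-½)) = -36*(6 + 1) = -36*7 = -252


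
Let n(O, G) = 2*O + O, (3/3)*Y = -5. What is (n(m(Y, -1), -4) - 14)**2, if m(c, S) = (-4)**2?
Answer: 1156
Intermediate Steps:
Y = -5
m(c, S) = 16
n(O, G) = 3*O
(n(m(Y, -1), -4) - 14)**2 = (3*16 - 14)**2 = (48 - 14)**2 = 34**2 = 1156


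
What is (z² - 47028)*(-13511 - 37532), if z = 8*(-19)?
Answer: 1221152732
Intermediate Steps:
z = -152
(z² - 47028)*(-13511 - 37532) = ((-152)² - 47028)*(-13511 - 37532) = (23104 - 47028)*(-51043) = -23924*(-51043) = 1221152732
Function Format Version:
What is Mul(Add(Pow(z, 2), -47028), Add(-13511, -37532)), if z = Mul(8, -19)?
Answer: 1221152732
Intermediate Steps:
z = -152
Mul(Add(Pow(z, 2), -47028), Add(-13511, -37532)) = Mul(Add(Pow(-152, 2), -47028), Add(-13511, -37532)) = Mul(Add(23104, -47028), -51043) = Mul(-23924, -51043) = 1221152732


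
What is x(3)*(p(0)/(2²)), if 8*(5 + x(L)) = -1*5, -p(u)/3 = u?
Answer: 0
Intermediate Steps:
p(u) = -3*u
x(L) = -45/8 (x(L) = -5 + (-1*5)/8 = -5 + (⅛)*(-5) = -5 - 5/8 = -45/8)
x(3)*(p(0)/(2²)) = -45*(-3*0)/(8*(2²)) = -0/4 = -45/8*0 = 0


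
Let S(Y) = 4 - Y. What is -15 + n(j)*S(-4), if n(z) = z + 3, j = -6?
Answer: -39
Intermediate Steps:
n(z) = 3 + z
-15 + n(j)*S(-4) = -15 + (3 - 6)*(4 - 1*(-4)) = -15 - 3*(4 + 4) = -15 - 3*8 = -15 - 24 = -39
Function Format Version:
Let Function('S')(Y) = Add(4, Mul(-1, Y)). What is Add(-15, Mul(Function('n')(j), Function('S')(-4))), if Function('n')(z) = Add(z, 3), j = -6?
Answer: -39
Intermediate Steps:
Function('n')(z) = Add(3, z)
Add(-15, Mul(Function('n')(j), Function('S')(-4))) = Add(-15, Mul(Add(3, -6), Add(4, Mul(-1, -4)))) = Add(-15, Mul(-3, Add(4, 4))) = Add(-15, Mul(-3, 8)) = Add(-15, -24) = -39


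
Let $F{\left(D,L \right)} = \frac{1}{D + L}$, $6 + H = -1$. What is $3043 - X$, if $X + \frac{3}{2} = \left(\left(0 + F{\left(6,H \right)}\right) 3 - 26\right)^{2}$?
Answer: $\frac{4407}{2} \approx 2203.5$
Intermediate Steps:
$H = -7$ ($H = -6 - 1 = -7$)
$X = \frac{1679}{2}$ ($X = - \frac{3}{2} + \left(\left(0 + \frac{1}{6 - 7}\right) 3 - 26\right)^{2} = - \frac{3}{2} + \left(\left(0 + \frac{1}{-1}\right) 3 - 26\right)^{2} = - \frac{3}{2} + \left(\left(0 - 1\right) 3 - 26\right)^{2} = - \frac{3}{2} + \left(\left(-1\right) 3 - 26\right)^{2} = - \frac{3}{2} + \left(-3 - 26\right)^{2} = - \frac{3}{2} + \left(-29\right)^{2} = - \frac{3}{2} + 841 = \frac{1679}{2} \approx 839.5$)
$3043 - X = 3043 - \frac{1679}{2} = \frac{4407}{2}$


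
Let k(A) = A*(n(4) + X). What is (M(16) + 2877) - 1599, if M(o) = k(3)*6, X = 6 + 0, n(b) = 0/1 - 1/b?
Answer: 2763/2 ≈ 1381.5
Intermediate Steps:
n(b) = -1/b (n(b) = 0*1 - 1/b = 0 - 1/b = -1/b)
X = 6
k(A) = 23*A/4 (k(A) = A*(-1/4 + 6) = A*(-1*¼ + 6) = A*(-¼ + 6) = A*(23/4) = 23*A/4)
M(o) = 207/2 (M(o) = ((23/4)*3)*6 = (69/4)*6 = 207/2)
(M(16) + 2877) - 1599 = (207/2 + 2877) - 1599 = 5961/2 - 1599 = 2763/2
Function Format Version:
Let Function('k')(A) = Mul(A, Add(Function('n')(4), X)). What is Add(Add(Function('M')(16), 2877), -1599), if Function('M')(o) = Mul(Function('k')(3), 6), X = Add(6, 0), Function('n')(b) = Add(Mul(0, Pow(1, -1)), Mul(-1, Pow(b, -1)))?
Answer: Rational(2763, 2) ≈ 1381.5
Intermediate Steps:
Function('n')(b) = Mul(-1, Pow(b, -1)) (Function('n')(b) = Add(Mul(0, 1), Mul(-1, Pow(b, -1))) = Add(0, Mul(-1, Pow(b, -1))) = Mul(-1, Pow(b, -1)))
X = 6
Function('k')(A) = Mul(Rational(23, 4), A) (Function('k')(A) = Mul(A, Add(Mul(-1, Pow(4, -1)), 6)) = Mul(A, Add(Mul(-1, Rational(1, 4)), 6)) = Mul(A, Add(Rational(-1, 4), 6)) = Mul(A, Rational(23, 4)) = Mul(Rational(23, 4), A))
Function('M')(o) = Rational(207, 2) (Function('M')(o) = Mul(Mul(Rational(23, 4), 3), 6) = Mul(Rational(69, 4), 6) = Rational(207, 2))
Add(Add(Function('M')(16), 2877), -1599) = Add(Add(Rational(207, 2), 2877), -1599) = Add(Rational(5961, 2), -1599) = Rational(2763, 2)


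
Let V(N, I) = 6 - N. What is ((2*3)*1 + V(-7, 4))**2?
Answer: 361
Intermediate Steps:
((2*3)*1 + V(-7, 4))**2 = ((2*3)*1 + (6 - 1*(-7)))**2 = (6*1 + (6 + 7))**2 = (6 + 13)**2 = 19**2 = 361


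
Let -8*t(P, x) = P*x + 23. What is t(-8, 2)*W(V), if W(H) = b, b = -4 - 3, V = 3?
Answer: 49/8 ≈ 6.1250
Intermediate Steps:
b = -7
t(P, x) = -23/8 - P*x/8 (t(P, x) = -(P*x + 23)/8 = -(23 + P*x)/8 = -23/8 - P*x/8)
W(H) = -7
t(-8, 2)*W(V) = (-23/8 - 1/8*(-8)*2)*(-7) = (-23/8 + 2)*(-7) = -7/8*(-7) = 49/8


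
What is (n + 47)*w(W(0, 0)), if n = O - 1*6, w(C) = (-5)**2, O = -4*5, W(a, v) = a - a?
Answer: 525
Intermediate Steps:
W(a, v) = 0
O = -20
w(C) = 25
n = -26 (n = -20 - 1*6 = -20 - 6 = -26)
(n + 47)*w(W(0, 0)) = (-26 + 47)*25 = 21*25 = 525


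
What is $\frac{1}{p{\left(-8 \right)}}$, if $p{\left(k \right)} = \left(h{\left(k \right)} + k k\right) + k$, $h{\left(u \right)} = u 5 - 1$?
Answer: $\frac{1}{15} \approx 0.066667$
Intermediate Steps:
$h{\left(u \right)} = -1 + 5 u$ ($h{\left(u \right)} = 5 u - 1 = -1 + 5 u$)
$p{\left(k \right)} = -1 + k^{2} + 6 k$ ($p{\left(k \right)} = \left(\left(-1 + 5 k\right) + k k\right) + k = \left(\left(-1 + 5 k\right) + k^{2}\right) + k = \left(-1 + k^{2} + 5 k\right) + k = -1 + k^{2} + 6 k$)
$\frac{1}{p{\left(-8 \right)}} = \frac{1}{-1 + \left(-8\right)^{2} + 6 \left(-8\right)} = \frac{1}{-1 + 64 - 48} = \frac{1}{15}$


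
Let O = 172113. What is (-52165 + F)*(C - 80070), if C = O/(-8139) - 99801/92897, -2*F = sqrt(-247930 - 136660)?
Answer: 1052982204969863050/252029561 + 10092803651585*I*sqrt(384590)/252029561 ≈ 4.178e+9 + 2.4835e+7*I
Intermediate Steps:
F = -I*sqrt(384590)/2 (F = -sqrt(-247930 - 136660)/2 = -I*sqrt(384590)/2 ≈ -310.08*I)
C = -5600353900/252029561 (C = 172113/(-8139) - 99801/92897 = 172113*(-1/8139) - 99801*1/92897 = -57371/2713 - 99801/92897 = -5600353900/252029561 ≈ -22.221)
(-52165 + F)*(C - 80070) = (-52165 - I*sqrt(384590)/2)*(-5600353900/252029561 - 80070) = (-52165 - I*sqrt(384590)/2)*(-20185607303170/252029561) = 1052982204969863050/252029561 + 10092803651585*I*sqrt(384590)/252029561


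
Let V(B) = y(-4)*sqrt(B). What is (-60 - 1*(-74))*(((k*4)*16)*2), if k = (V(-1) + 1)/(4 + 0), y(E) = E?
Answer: 448 - 1792*I ≈ 448.0 - 1792.0*I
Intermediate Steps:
V(B) = -4*sqrt(B)
k = 1/4 - I (k = (-4*I + 1)/(4 + 0) = (-4*I + 1)/4 = (1 - 4*I)*(1/4) = 1/4 - I ≈ 0.25 - 1.0*I)
(-60 - 1*(-74))*(((k*4)*16)*2) = (-60 - 1*(-74))*((((1/4 - I)*4)*16)*2) = (-60 + 74)*(((1 - 4*I)*16)*2) = 14*((16 - 64*I)*2) = 14*(32 - 128*I) = 448 - 1792*I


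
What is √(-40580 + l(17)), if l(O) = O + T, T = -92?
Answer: I*√40655 ≈ 201.63*I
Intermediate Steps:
l(O) = -92 + O (l(O) = O - 92 = -92 + O)
√(-40580 + l(17)) = √(-40580 + (-92 + 17)) = √(-40580 - 75) = √(-40655) = I*√40655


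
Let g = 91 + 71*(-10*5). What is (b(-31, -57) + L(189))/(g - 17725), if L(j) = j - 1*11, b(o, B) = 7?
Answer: -185/21184 ≈ -0.0087330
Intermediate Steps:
L(j) = -11 + j (L(j) = j - 11 = -11 + j)
g = -3459 (g = 91 + 71*(-50) = 91 - 3550 = -3459)
(b(-31, -57) + L(189))/(g - 17725) = (7 + (-11 + 189))/(-3459 - 17725) = (7 + 178)/(-21184) = 185*(-1/21184) = -185/21184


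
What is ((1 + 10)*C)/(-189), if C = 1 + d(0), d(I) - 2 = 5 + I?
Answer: -88/189 ≈ -0.46561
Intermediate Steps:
d(I) = 7 + I (d(I) = 2 + (5 + I) = 7 + I)
C = 8 (C = 1 + (7 + 0) = 1 + 7 = 8)
((1 + 10)*C)/(-189) = ((1 + 10)*8)/(-189) = (11*8)*(-1/189) = 88*(-1/189) = -88/189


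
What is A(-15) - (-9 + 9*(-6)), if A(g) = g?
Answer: 48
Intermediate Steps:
A(-15) - (-9 + 9*(-6)) = -15 - (-9 + 9*(-6)) = -15 - (-9 - 54) = -15 - 1*(-63) = -15 + 63 = 48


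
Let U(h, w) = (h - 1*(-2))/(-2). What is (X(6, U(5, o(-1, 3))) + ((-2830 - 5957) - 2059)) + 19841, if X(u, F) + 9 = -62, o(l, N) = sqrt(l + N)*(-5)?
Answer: 8924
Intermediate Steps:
o(l, N) = -5*sqrt(N + l) (o(l, N) = sqrt(N + l)*(-5) = -5*sqrt(N + l))
U(h, w) = -1 - h/2 (U(h, w) = (h + 2)*(-1/2) = (2 + h)*(-1/2) = -1 - h/2)
X(u, F) = -71 (X(u, F) = -9 - 62 = -71)
(X(6, U(5, o(-1, 3))) + ((-2830 - 5957) - 2059)) + 19841 = (-71 + ((-2830 - 5957) - 2059)) + 19841 = (-71 + (-8787 - 2059)) + 19841 = (-71 - 10846) + 19841 = -10917 + 19841 = 8924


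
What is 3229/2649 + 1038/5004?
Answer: 1050421/736422 ≈ 1.4264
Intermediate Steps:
3229/2649 + 1038/5004 = 3229*(1/2649) + 1038*(1/5004) = 3229/2649 + 173/834 = 1050421/736422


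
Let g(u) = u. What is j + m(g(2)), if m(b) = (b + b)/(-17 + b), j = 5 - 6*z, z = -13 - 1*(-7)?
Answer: 611/15 ≈ 40.733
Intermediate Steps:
z = -6 (z = -13 + 7 = -6)
j = 41 (j = 5 - 6*(-6) = 5 + 36 = 41)
m(b) = 2*b/(-17 + b) (m(b) = (2*b)/(-17 + b) = 2*b/(-17 + b))
j + m(g(2)) = 41 + 2*2/(-17 + 2) = 41 + 2*2/(-15) = 41 + 2*2*(-1/15) = 41 - 4/15 = 611/15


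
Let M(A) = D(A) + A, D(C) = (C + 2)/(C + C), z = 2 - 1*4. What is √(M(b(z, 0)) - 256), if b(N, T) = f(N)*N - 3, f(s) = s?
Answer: 13*I*√6/2 ≈ 15.922*I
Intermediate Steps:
z = -2 (z = 2 - 4 = -2)
b(N, T) = -3 + N² (b(N, T) = N*N - 3 = N² - 3 = -3 + N²)
D(C) = (2 + C)/(2*C) (D(C) = (2 + C)/((2*C)) = (2 + C)*(1/(2*C)) = (2 + C)/(2*C))
M(A) = A + (2 + A)/(2*A) (M(A) = (2 + A)/(2*A) + A = A + (2 + A)/(2*A))
√(M(b(z, 0)) - 256) = √((½ + (-3 + (-2)²) + 1/(-3 + (-2)²)) - 256) = √((½ + (-3 + 4) + 1/(-3 + 4)) - 256) = √((½ + 1 + 1/1) - 256) = √((½ + 1 + 1) - 256) = √(5/2 - 256) = √(-507/2) = 13*I*√6/2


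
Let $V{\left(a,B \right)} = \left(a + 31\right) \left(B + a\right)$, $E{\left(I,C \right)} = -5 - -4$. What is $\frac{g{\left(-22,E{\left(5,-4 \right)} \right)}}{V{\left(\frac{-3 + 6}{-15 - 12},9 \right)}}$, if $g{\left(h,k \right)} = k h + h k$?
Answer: $\frac{891}{5560} \approx 0.16025$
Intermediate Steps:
$E{\left(I,C \right)} = -1$ ($E{\left(I,C \right)} = -5 + 4 = -1$)
$g{\left(h,k \right)} = 2 h k$ ($g{\left(h,k \right)} = h k + h k = 2 h k$)
$V{\left(a,B \right)} = \left(31 + a\right) \left(B + a\right)$
$\frac{g{\left(-22,E{\left(5,-4 \right)} \right)}}{V{\left(\frac{-3 + 6}{-15 - 12},9 \right)}} = \frac{2 \left(-22\right) \left(-1\right)}{\left(\frac{-3 + 6}{-15 - 12}\right)^{2} + 31 \cdot 9 + 31 \frac{-3 + 6}{-15 - 12} + 9 \frac{-3 + 6}{-15 - 12}} = \frac{44}{\left(\frac{3}{-27}\right)^{2} + 279 + 31 \frac{3}{-27} + 9 \frac{3}{-27}} = \frac{44}{\left(3 \left(- \frac{1}{27}\right)\right)^{2} + 279 + 31 \cdot 3 \left(- \frac{1}{27}\right) + 9 \cdot 3 \left(- \frac{1}{27}\right)} = \frac{44}{\left(- \frac{1}{9}\right)^{2} + 279 + 31 \left(- \frac{1}{9}\right) + 9 \left(- \frac{1}{9}\right)} = \frac{44}{\frac{1}{81} + 279 - \frac{31}{9} - 1} = \frac{44}{\frac{22240}{81}} = 44 \cdot \frac{81}{22240} = \frac{891}{5560}$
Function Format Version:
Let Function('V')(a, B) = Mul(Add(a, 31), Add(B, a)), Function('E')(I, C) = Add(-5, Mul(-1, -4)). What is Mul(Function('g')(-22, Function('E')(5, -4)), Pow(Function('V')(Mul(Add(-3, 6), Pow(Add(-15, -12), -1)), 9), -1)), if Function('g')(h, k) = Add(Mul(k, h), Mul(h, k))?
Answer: Rational(891, 5560) ≈ 0.16025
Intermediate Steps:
Function('E')(I, C) = -1 (Function('E')(I, C) = Add(-5, 4) = -1)
Function('g')(h, k) = Mul(2, h, k) (Function('g')(h, k) = Add(Mul(h, k), Mul(h, k)) = Mul(2, h, k))
Function('V')(a, B) = Mul(Add(31, a), Add(B, a))
Mul(Function('g')(-22, Function('E')(5, -4)), Pow(Function('V')(Mul(Add(-3, 6), Pow(Add(-15, -12), -1)), 9), -1)) = Mul(Mul(2, -22, -1), Pow(Add(Pow(Mul(Add(-3, 6), Pow(Add(-15, -12), -1)), 2), Mul(31, 9), Mul(31, Mul(Add(-3, 6), Pow(Add(-15, -12), -1))), Mul(9, Mul(Add(-3, 6), Pow(Add(-15, -12), -1)))), -1)) = Mul(44, Pow(Add(Pow(Mul(3, Pow(-27, -1)), 2), 279, Mul(31, Mul(3, Pow(-27, -1))), Mul(9, Mul(3, Pow(-27, -1)))), -1)) = Mul(44, Pow(Add(Pow(Mul(3, Rational(-1, 27)), 2), 279, Mul(31, Mul(3, Rational(-1, 27))), Mul(9, Mul(3, Rational(-1, 27)))), -1)) = Mul(44, Pow(Add(Pow(Rational(-1, 9), 2), 279, Mul(31, Rational(-1, 9)), Mul(9, Rational(-1, 9))), -1)) = Mul(44, Pow(Add(Rational(1, 81), 279, Rational(-31, 9), -1), -1)) = Mul(44, Pow(Rational(22240, 81), -1)) = Mul(44, Rational(81, 22240)) = Rational(891, 5560)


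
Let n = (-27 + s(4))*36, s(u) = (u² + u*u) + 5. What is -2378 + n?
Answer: -2018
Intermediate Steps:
s(u) = 5 + 2*u² (s(u) = (u² + u²) + 5 = 2*u² + 5 = 5 + 2*u²)
n = 360 (n = (-27 + (5 + 2*4²))*36 = (-27 + (5 + 2*16))*36 = (-27 + (5 + 32))*36 = (-27 + 37)*36 = 10*36 = 360)
-2378 + n = -2378 + 360 = -2018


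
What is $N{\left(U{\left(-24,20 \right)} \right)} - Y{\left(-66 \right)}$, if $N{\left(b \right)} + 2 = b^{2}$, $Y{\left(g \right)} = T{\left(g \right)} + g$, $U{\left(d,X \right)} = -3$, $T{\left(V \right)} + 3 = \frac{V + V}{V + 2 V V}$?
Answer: $\frac{9958}{131} \approx 76.015$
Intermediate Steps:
$T{\left(V \right)} = -3 + \frac{2 V}{V + 2 V^{2}}$ ($T{\left(V \right)} = -3 + \frac{V + V}{V + 2 V V} = -3 + \frac{2 V}{V + 2 V^{2}}$)
$Y{\left(g \right)} = g + \frac{-1 - 6 g}{1 + 2 g}$ ($Y{\left(g \right)} = \frac{-1 - 6 g}{1 + 2 g} + g = g + \frac{-1 - 6 g}{1 + 2 g}$)
$N{\left(b \right)} = -2 + b^{2}$
$N{\left(U{\left(-24,20 \right)} \right)} - Y{\left(-66 \right)} = \left(-2 + \left(-3\right)^{2}\right) - \frac{-1 - -330 + 2 \left(-66\right)^{2}}{1 + 2 \left(-66\right)} = \left(-2 + 9\right) - \frac{-1 + 330 + 2 \cdot 4356}{1 - 132} = 7 - \frac{-1 + 330 + 8712}{-131} = 7 - \left(- \frac{1}{131}\right) 9041 = 7 - - \frac{9041}{131} = 7 + \frac{9041}{131} = \frac{9958}{131}$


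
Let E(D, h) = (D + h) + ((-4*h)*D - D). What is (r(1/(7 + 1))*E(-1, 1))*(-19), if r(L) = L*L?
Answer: -95/64 ≈ -1.4844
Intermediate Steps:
E(D, h) = h - 4*D*h (E(D, h) = (D + h) + (-4*D*h - D) = (D + h) + (-D - 4*D*h) = h - 4*D*h)
r(L) = L²
(r(1/(7 + 1))*E(-1, 1))*(-19) = ((1/(7 + 1))²*(1*(1 - 4*(-1))))*(-19) = ((1/8)²*(1*(1 + 4)))*(-19) = ((⅛)²*(1*5))*(-19) = ((1/64)*5)*(-19) = (5/64)*(-19) = -95/64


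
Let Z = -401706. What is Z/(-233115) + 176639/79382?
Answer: 24355142059/6168378310 ≈ 3.9484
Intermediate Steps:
Z/(-233115) + 176639/79382 = -401706/(-233115) + 176639/79382 = -401706*(-1/233115) + 176639*(1/79382) = 133902/77705 + 176639/79382 = 24355142059/6168378310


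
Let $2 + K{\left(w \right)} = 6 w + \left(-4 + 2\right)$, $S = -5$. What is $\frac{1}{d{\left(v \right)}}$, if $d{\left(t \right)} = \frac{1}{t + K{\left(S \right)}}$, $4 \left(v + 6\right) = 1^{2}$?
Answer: $- \frac{159}{4} \approx -39.75$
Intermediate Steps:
$K{\left(w \right)} = -4 + 6 w$ ($K{\left(w \right)} = -2 + \left(6 w + \left(-4 + 2\right)\right) = -2 + \left(6 w - 2\right) = -2 + \left(-2 + 6 w\right) = -4 + 6 w$)
$v = - \frac{23}{4}$ ($v = -6 + \frac{1^{2}}{4} = -6 + \frac{1}{4} \cdot 1 = -6 + \frac{1}{4} = - \frac{23}{4} \approx -5.75$)
$d{\left(t \right)} = \frac{1}{-34 + t}$ ($d{\left(t \right)} = \frac{1}{t + \left(-4 + 6 \left(-5\right)\right)} = \frac{1}{t - 34} = \frac{1}{-34 + t}$)
$\frac{1}{d{\left(v \right)}} = \frac{1}{\frac{1}{-34 - \frac{23}{4}}} = \frac{1}{\frac{1}{- \frac{159}{4}}} = \frac{1}{- \frac{4}{159}} = - \frac{159}{4}$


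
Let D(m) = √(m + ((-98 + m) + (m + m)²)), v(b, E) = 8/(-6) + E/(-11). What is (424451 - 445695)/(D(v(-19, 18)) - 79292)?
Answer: 917198950536/3423392015635 + 2453682*I*√1526/3423392015635 ≈ 0.26792 + 2.7999e-5*I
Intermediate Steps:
v(b, E) = -4/3 - E/11 (v(b, E) = 8*(-⅙) + E*(-1/11) = -4/3 - E/11)
D(m) = √(-98 + 2*m + 4*m²) (D(m) = √(m + ((-98 + m) + (2*m)²)) = √(m + ((-98 + m) + 4*m²)) = √(m + (-98 + m + 4*m²)) = √(-98 + 2*m + 4*m²))
(424451 - 445695)/(D(v(-19, 18)) - 79292) = (424451 - 445695)/(√(-98 + 2*(-4/3 - 1/11*18) + 4*(-4/3 - 1/11*18)²) - 79292) = -21244/(√(-98 + 2*(-4/3 - 18/11) + 4*(-4/3 - 18/11)²) - 79292) = -21244/(√(-98 + 2*(-98/33) + 4*(-98/33)²) - 79292) = -21244/(√(-98 - 196/33 + 4*(9604/1089)) - 79292) = -21244/(√(-98 - 196/33 + 38416/1089) - 79292) = -21244/(√(-74774/1089) - 79292) = -21244/(7*I*√1526/33 - 79292) = -21244/(-79292 + 7*I*√1526/33)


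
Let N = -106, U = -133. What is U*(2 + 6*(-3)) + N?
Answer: 2022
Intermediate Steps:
U*(2 + 6*(-3)) + N = -133*(2 + 6*(-3)) - 106 = -133*(2 - 18) - 106 = -133*(-16) - 106 = 2128 - 106 = 2022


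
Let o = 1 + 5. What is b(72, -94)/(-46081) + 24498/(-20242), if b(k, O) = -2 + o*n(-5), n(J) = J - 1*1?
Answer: -19450399/16082269 ≈ -1.2094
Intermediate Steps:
n(J) = -1 + J (n(J) = J - 1 = -1 + J)
o = 6
b(k, O) = -38 (b(k, O) = -2 + 6*(-1 - 5) = -2 + 6*(-6) = -2 - 36 = -38)
b(72, -94)/(-46081) + 24498/(-20242) = -38/(-46081) + 24498/(-20242) = -38*(-1/46081) + 24498*(-1/20242) = 38/46081 - 12249/10121 = -19450399/16082269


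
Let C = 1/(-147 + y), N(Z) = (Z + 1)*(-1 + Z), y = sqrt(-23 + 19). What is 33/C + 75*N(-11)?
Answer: 4149 + 66*I ≈ 4149.0 + 66.0*I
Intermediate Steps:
y = 2*I (y = sqrt(-4) = 2*I ≈ 2.0*I)
N(Z) = (1 + Z)*(-1 + Z)
C = (-147 - 2*I)/21613 (C = 1/(-147 + 2*I) = (-147 - 2*I)/21613 ≈ -0.0068015 - 9.2537e-5*I)
33/C + 75*N(-11) = 33/(-147/21613 - 2*I/21613) + 75*(-1 + (-11)**2) = 33*(21613*(-147/21613 + 2*I/21613)) + 75*(-1 + 121) = 713229*(-147/21613 + 2*I/21613) + 75*120 = 713229*(-147/21613 + 2*I/21613) + 9000 = 9000 + 713229*(-147/21613 + 2*I/21613)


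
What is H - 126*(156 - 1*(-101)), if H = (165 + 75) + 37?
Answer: -32105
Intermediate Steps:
H = 277 (H = 240 + 37 = 277)
H - 126*(156 - 1*(-101)) = 277 - 126*(156 - 1*(-101)) = 277 - 126*(156 + 101) = 277 - 126*257 = 277 - 32382 = -32105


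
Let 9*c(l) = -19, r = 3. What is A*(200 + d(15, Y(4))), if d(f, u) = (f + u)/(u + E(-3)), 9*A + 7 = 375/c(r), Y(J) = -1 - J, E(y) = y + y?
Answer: -2560840/627 ≈ -4084.3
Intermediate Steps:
c(l) = -19/9 (c(l) = (⅑)*(-19) = -19/9)
E(y) = 2*y
A = -3508/171 (A = -7/9 + (375/(-19/9))/9 = -7/9 + (375*(-9/19))/9 = -7/9 + (⅑)*(-3375/19) = -7/9 - 375/19 = -3508/171 ≈ -20.515)
d(f, u) = (f + u)/(-6 + u) (d(f, u) = (f + u)/(u + 2*(-3)) = (f + u)/(u - 6) = (f + u)/(-6 + u))
A*(200 + d(15, Y(4))) = -3508*(200 + (15 + (-1 - 1*4))/(-6 + (-1 - 1*4)))/171 = -3508*(200 + (15 + (-1 - 4))/(-6 + (-1 - 4)))/171 = -3508*(200 + (15 - 5)/(-6 - 5))/171 = -3508*(200 + 10/(-11))/171 = -3508*(200 - 1/11*10)/171 = -3508*(200 - 10/11)/171 = -3508/171*2190/11 = -2560840/627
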